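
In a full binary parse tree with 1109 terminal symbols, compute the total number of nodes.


Leaf nodes (terminals): 1109
Internal nodes = n - 1 = 1109 - 1 = 1108
Total = leaves + internal = 1109 + 1108 = 2217

2217


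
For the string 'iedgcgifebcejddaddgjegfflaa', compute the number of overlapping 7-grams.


String 'iedgcgifebcejddaddgjegfflaa' has length L = 27.
Number of overlapping n-grams = L - n + 1
Substituting: 27 - 7 + 1 = 21

21


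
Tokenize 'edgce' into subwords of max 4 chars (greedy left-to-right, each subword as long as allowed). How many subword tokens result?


'edgce' has 5 characters.
Chunking with max size 4:
  Chunk 1: 'edgc' (positions 0-3)
  Chunk 2: 'e' (positions 4-4)
Total chunks: ceil(5 / 4) = 2

2


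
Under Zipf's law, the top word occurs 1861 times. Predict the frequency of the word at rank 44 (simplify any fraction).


Zipf's law: freq(rank) = f1 / rank
f1 = 1861, rank = 44
freq = 1861 / 44
GCD(1861, 44) = 1
Simplified: 1861/44

1861/44


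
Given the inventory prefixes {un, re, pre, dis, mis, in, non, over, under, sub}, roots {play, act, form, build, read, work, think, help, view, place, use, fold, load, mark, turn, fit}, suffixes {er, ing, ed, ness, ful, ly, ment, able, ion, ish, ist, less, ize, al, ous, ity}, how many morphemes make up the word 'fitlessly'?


Segmenting 'fitlessly' against the inventory:
  'fit' -> root (morpheme 1)
  'less' -> suffix (morpheme 2)
  'ly' -> suffix (morpheme 3)
Total morphemes: 3

3


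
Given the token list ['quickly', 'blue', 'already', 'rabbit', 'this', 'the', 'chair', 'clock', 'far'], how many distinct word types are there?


Listing all tokens and tracking unique types:
  Token 1: 'quickly' -> NEW (unique so far: 1)
  Token 2: 'blue' -> NEW (unique so far: 2)
  Token 3: 'already' -> NEW (unique so far: 3)
  Token 4: 'rabbit' -> NEW (unique so far: 4)
  Token 5: 'this' -> NEW (unique so far: 5)
  Token 6: 'the' -> NEW (unique so far: 6)
  Token 7: 'chair' -> NEW (unique so far: 7)
  Token 8: 'clock' -> NEW (unique so far: 8)
  Token 9: 'far' -> NEW (unique so far: 9)
Unique types: ('already', 'blue', 'chair', 'clock', 'far', 'quickly', 'rabbit', 'the', 'this')
Vocabulary size: 9

9


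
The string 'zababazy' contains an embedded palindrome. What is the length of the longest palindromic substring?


Scanning 'zababazy' for palindromic substrings.
Substring at positions 0-6: 'zababaz'.
Check: reverse('zababaz') = 'zababaz' -> palindrome confirmed.
Neighbouring characters ('-' / 'y') break symmetry, so it cannot extend further.
No longer palindromic substring exists; longest length = 7

7


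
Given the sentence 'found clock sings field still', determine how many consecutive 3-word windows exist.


Word trigrams from [5] words:
  Trigram 1: (found clock sings)
  Trigram 2: (clock sings field)
  Trigram 3: (sings field still)
Total word trigrams: 5 - 2 = 3

3


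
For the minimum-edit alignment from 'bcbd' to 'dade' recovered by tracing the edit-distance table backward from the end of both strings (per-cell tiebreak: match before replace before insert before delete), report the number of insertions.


Edit distance = 4. Backtracking from cell (4, 4) with preference match > replace > insert > delete,
then listing the resulting alignment 'bcbd' -> 'dade' left to right:
  Step 1: replace b->d
  Step 2: replace c->a
  Step 3: replace b->d
  Step 4: replace d->e
Total insertions: 0

0


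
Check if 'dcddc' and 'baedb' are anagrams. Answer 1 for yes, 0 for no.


Sort characters of 'dcddc': 'ccddd'
Sort characters of 'baedb': 'abbde'
Sorted forms differ -> they are NOT anagrams
Result: 0

0


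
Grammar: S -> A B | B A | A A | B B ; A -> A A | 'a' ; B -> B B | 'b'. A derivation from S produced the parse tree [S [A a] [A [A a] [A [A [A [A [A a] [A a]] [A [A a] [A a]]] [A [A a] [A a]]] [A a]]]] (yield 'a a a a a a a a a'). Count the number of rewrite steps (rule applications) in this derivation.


Every bracketed nonterminal node [X ...] in the tree is produced by exactly one rule application.
Reading the tree off as a leftmost derivation:
  Step 1: S  =>  A A   (applied S -> A A)
  Step 2: A A  =>  a A   (applied A -> a)
  Step 3: a A  =>  a A A   (applied A -> A A)
  Step 4: a A A  =>  a a A   (applied A -> a)
  Step 5: a a A  =>  a a A A   (applied A -> A A)
  Step 6: a a A A  =>  a a A A A   (applied A -> A A)
  Step 7: a a A A A  =>  a a A A A A   (applied A -> A A)
  Step 8: a a A A A A  =>  a a A A A A A   (applied A -> A A)
  Step 9: a a A A A A A  =>  a a a A A A A   (applied A -> a)
  Step 10: a a a A A A A  =>  a a a a A A A   (applied A -> a)
  Step 11: a a a a A A A  =>  a a a a A A A A   (applied A -> A A)
  Step 12: a a a a A A A A  =>  a a a a a A A A   (applied A -> a)
  Step 13: a a a a a A A A  =>  a a a a a a A A   (applied A -> a)
  Step 14: a a a a a a A A  =>  a a a a a a A A A   (applied A -> A A)
  Step 15: a a a a a a A A A  =>  a a a a a a a A A   (applied A -> a)
  Step 16: a a a a a a a A A  =>  a a a a a a a a A   (applied A -> a)
  Step 17: a a a a a a a a A  =>  a a a a a a a a a   (applied A -> a)
Final yield: a a a a a a a a a
Total rewrite steps: 17

17


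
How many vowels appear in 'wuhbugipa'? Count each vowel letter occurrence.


Scanning each character of 'wuhbugipa':
  Position 1: 'w' -> consonant (running count: 0)
  Position 2: 'u' -> vowel (running count: 1)
  Position 3: 'h' -> consonant (running count: 1)
  Position 4: 'b' -> consonant (running count: 1)
  Position 5: 'u' -> vowel (running count: 2)
  Position 6: 'g' -> consonant (running count: 2)
  Position 7: 'i' -> vowel (running count: 3)
  Position 8: 'p' -> consonant (running count: 3)
  Position 9: 'a' -> vowel (running count: 4)
Total vowels: 4

4


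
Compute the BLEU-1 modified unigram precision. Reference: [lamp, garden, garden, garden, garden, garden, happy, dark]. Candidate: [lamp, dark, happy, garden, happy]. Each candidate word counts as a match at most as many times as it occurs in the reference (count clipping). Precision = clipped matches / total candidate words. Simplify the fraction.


Reference word counts: {'dark': 1, 'garden': 5, 'happy': 1, 'lamp': 1}
Checking each candidate word (with clipping):
  'lamp' -> in reference (ref count 1, used 1/1) -> match (matches: 1)
  'dark' -> in reference (ref count 1, used 1/1) -> match (matches: 2)
  'happy' -> in reference (ref count 1, used 1/1) -> match (matches: 3)
  'garden' -> in reference (ref count 5, used 1/5) -> match (matches: 4)
  'happy' -> ref count 1 already used up (1/1) -> clipped, no match (matches: 4)
Clipped matches: 4, Candidate length: 5
Precision = 4/5

4/5


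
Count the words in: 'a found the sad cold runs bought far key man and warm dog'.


Counting words by splitting on spaces:
  Word 1: 'a'
  Word 2: 'found'
  Word 3: 'the'
  Word 4: 'sad'
  Word 5: 'cold'
  Word 6: 'runs'
  Word 7: 'bought'
  Word 8: 'far'
  Word 9: 'key'
  Word 10: 'man'
  Word 11: 'and'
  Word 12: 'warm'
  Word 13: 'dog'
Total words: 13

13


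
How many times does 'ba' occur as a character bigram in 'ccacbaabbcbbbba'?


Scanning 'ccacbaabbcbbbba' for bigram 'ba':
  Position 0: 'cc' -> no
  Position 1: 'ca' -> no
  Position 2: 'ac' -> no
  Position 3: 'cb' -> no
  Position 4: 'ba' -> MATCH
  Position 5: 'aa' -> no
  Position 6: 'ab' -> no
  Position 7: 'bb' -> no
  Position 8: 'bc' -> no
  Position 9: 'cb' -> no
  Position 10: 'bb' -> no
  Position 11: 'bb' -> no
  Position 12: 'bb' -> no
  Position 13: 'ba' -> MATCH
Total matches: 2

2


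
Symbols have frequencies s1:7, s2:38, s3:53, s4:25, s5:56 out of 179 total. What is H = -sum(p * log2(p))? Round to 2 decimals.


Computing entropy H = -sum(p_i * log2(p_i)):
  s1: p = 7/179 = 0.0391, -p*log2(p) = 0.1829
  s2: p = 38/179 = 0.2123, -p*log2(p) = 0.4747
  s3: p = 53/179 = 0.2961, -p*log2(p) = 0.5199
  s4: p = 25/179 = 0.1397, -p*log2(p) = 0.3966
  s5: p = 56/179 = 0.3128, -p*log2(p) = 0.5245
H = sum of terms = 2.0986
Rounded to 2 decimals: 2.10

2.10


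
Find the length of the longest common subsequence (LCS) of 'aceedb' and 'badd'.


DP table for LCS of 'aceedb' and 'badd':
       b  a  d  d
    0  0  0  0  0
  a 0  0  1  1  1
  c 0  0  1  1  1
  e 0  0  1  1  1
  e 0  0  1  1  1
  d 0  0  1  2  2
  b 0  1  1  2  2
LCS: 'ad'
LCS length = 2

2


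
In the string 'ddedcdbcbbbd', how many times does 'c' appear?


Scanning 'ddedcdbcbbbd' for 'c':
  Position 4: 'c' -> MATCH (count: 1)
  Position 7: 'c' -> MATCH (count: 2)
Total occurrences of 'c': 2

2


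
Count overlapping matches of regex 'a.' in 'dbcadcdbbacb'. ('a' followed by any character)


Pattern: a. means 'a' followed by any character.
Scanning 'dbcadcdbbacb' position-by-position:
  Pos 0: window 'db' -> no
  Pos 1: window 'bc' -> no
  Pos 2: window 'ca' -> no
  Pos 3: window 'ad' -> MATCH
  Pos 4: window 'dc' -> no
  Pos 5: window 'cd' -> no
  Pos 6: window 'db' -> no
  Pos 7: window 'bb' -> no
  Pos 8: window 'ba' -> no
  Pos 9: window 'ac' -> MATCH
  Pos 10: window 'cb' -> no
  Pos 11: window 'b' -> no
Total matches: 2

2


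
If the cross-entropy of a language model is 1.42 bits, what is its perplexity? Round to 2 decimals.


Perplexity formula: PP = 2^H
H = 1.42
PP = 2^1.42
Decompose: 2^1.42 = 2^1 * 2^0.42
2^1 = 2, 2^0.42 ~ 1.3379276
PP ~ 2 * 1.3379276 = 2.6758552
Rounded to 2 decimals: 2.68

2.68


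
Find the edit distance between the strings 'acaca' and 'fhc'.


Building DP table for s1='acaca' (len 5) and s2='fhc' (len 3):
       f  h  c
    0  1  2  3
  a 1  1  2  3
  c 2  2  2  2
  a 3  3  3  3
  c 4  4  4  3
  a 5  5  5  4
Edit distance = dp[5][3] = 4

4


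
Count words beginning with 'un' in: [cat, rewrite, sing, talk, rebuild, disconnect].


Checking each word for prefix 'un':
  'cat' -> no (count: 0)
  'rewrite' -> no (count: 0)
  'sing' -> no (count: 0)
  'talk' -> no (count: 0)
  'rebuild' -> no (count: 0)
  'disconnect' -> no (count: 0)
Total with prefix 'un': 0

0


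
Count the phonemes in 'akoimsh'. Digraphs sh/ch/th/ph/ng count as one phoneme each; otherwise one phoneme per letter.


Parsing 'akoimsh' greedily, digraphs first:
  'a' -> vowel phoneme (phonemes so far: 1)
  'k' -> consonant phoneme (phonemes so far: 2)
  'o' -> vowel phoneme (phonemes so far: 3)
  'i' -> vowel phoneme (phonemes so far: 4)
  'm' -> consonant phoneme (phonemes so far: 5)
  'sh' -> digraph (1 consonant phoneme) (phonemes so far: 6)
Total phonemes: 6

6


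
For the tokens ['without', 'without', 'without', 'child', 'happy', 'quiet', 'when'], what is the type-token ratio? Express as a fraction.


Tokens: 7
Unique types: ('child', 'happy', 'quiet', 'when', 'without') = 5
TTR = 5/7
Already in lowest terms.

5/7


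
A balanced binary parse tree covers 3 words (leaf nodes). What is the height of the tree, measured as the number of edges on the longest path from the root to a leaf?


In a balanced binary tree with n leaves the deepest leaf is ceil(log2(n)) edges below the root.
log2(3) = 1.5850
ceil(1.5850) = 2
height (edges) = 2

2


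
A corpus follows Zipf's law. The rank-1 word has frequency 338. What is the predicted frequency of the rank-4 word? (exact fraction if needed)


Zipf's law: freq(rank) = f1 / rank
f1 = 338, rank = 4
freq = 338 / 4
GCD(338, 4) = 2
Simplified: 169/2

169/2


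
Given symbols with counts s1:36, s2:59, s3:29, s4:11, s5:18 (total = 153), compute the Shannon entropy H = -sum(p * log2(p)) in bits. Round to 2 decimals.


Computing entropy H = -sum(p_i * log2(p_i)):
  s1: p = 36/153 = 0.2353, -p*log2(p) = 0.4912
  s2: p = 59/153 = 0.3856, -p*log2(p) = 0.5301
  s3: p = 29/153 = 0.1895, -p*log2(p) = 0.4548
  s4: p = 11/153 = 0.0719, -p*log2(p) = 0.2731
  s5: p = 18/153 = 0.1176, -p*log2(p) = 0.3632
H = sum of terms = 2.1124
Rounded to 2 decimals: 2.11

2.11


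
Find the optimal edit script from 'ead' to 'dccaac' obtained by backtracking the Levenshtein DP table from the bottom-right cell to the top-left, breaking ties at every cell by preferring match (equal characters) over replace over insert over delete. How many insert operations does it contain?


Edit distance = 5. Backtracking from cell (3, 6) with preference match > replace > insert > delete,
then listing the resulting alignment 'ead' -> 'dccaac' left to right:
  Step 1: insert 'd' [insertion #1]
  Step 2: insert 'c' [insertion #2]
  Step 3: insert 'c' [insertion #3]
  Step 4: replace e->a
  Step 5: keep 'a'
  Step 6: replace d->c
Total insertions: 3

3


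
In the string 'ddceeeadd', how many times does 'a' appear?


Scanning 'ddceeeadd' for 'a':
  Position 6: 'a' -> MATCH (count: 1)
Total occurrences of 'a': 1

1


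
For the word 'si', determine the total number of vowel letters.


Scanning each character of 'si':
  Position 1: 's' -> consonant (running count: 0)
  Position 2: 'i' -> vowel (running count: 1)
Total vowels: 1

1


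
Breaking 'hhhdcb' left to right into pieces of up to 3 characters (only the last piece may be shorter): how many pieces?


'hhhdcb' has 6 characters.
Chunking with max size 3:
  Chunk 1: 'hhh' (positions 0-2)
  Chunk 2: 'dcb' (positions 3-5)
Total chunks: ceil(6 / 3) = 2

2


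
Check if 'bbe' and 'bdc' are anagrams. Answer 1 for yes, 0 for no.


Sort characters of 'bbe': 'bbe'
Sort characters of 'bdc': 'bcd'
Sorted forms differ -> they are NOT anagrams
Result: 0

0


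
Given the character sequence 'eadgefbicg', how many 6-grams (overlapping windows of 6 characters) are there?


String 'eadgefbicg' has length L = 10.
Number of overlapping n-grams = L - n + 1
Substituting: 10 - 6 + 1 = 5

5


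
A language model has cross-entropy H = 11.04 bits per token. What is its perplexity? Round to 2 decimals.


Perplexity formula: PP = 2^H
H = 11.04
PP = 2^11.04
Decompose: 2^11.04 = 2^11 * 2^0.04
2^11 = 2048, 2^0.04 ~ 1.0281138
PP ~ 2048 * 1.0281138 = 2105.5770624
Rounded to 2 decimals: 2105.58

2105.58


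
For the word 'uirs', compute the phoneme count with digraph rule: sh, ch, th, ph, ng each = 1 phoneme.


Parsing 'uirs' greedily, digraphs first:
  'u' -> vowel phoneme (phonemes so far: 1)
  'i' -> vowel phoneme (phonemes so far: 2)
  'r' -> consonant phoneme (phonemes so far: 3)
  's' -> consonant phoneme (phonemes so far: 4)
Total phonemes: 4

4


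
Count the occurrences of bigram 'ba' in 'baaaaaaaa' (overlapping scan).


Scanning 'baaaaaaaa' for bigram 'ba':
  Position 0: 'ba' -> MATCH
  Position 1: 'aa' -> no
  Position 2: 'aa' -> no
  Position 3: 'aa' -> no
  Position 4: 'aa' -> no
  Position 5: 'aa' -> no
  Position 6: 'aa' -> no
  Position 7: 'aa' -> no
Total matches: 1

1


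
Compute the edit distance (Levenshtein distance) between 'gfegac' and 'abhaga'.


Building DP table for s1='gfegac' (len 6) and s2='abhaga' (len 6):
       a  b  h  a  g  a
    0  1  2  3  4  5  6
  g 1  1  2  3  4  4  5
  f 2  2  2  3  4  5  5
  e 3  3  3  3  4  5  6
  g 4  4  4  4  4  4  5
  a 5  4  5  5  4  5  4
  c 6  5  5  6  5  5  5
Edit distance = dp[6][6] = 5

5


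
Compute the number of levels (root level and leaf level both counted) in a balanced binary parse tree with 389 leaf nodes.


In a balanced binary tree with n leaves the deepest leaf is ceil(log2(n)) edges below the root,
so counting node levels inclusive of root and leaves gives ceil(log2(n)) + 1 levels.
log2(389) = 8.6036
ceil(8.6036) = 9
levels = 9 + 1 = 10

10


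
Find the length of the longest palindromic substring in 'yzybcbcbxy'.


Scanning 'yzybcbcbxy' for palindromic substrings.
Substring at positions 3-7: 'bcbcb'.
Check: reverse('bcbcb') = 'bcbcb' -> palindrome confirmed.
Neighbouring characters ('y' / 'x') break symmetry, so it cannot extend further.
No longer palindromic substring exists; longest length = 5

5


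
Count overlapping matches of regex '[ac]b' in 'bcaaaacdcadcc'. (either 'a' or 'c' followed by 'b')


Pattern: [ac]b means either 'a' or 'c' followed by 'b'.
Scanning 'bcaaaacdcadcc' position-by-position:
  Pos 0: window 'bc' -> no
  Pos 1: window 'ca' -> no
  Pos 2: window 'aa' -> no
  Pos 3: window 'aa' -> no
  Pos 4: window 'aa' -> no
  Pos 5: window 'ac' -> no
  Pos 6: window 'cd' -> no
  Pos 7: window 'dc' -> no
  Pos 8: window 'ca' -> no
  Pos 9: window 'ad' -> no
  Pos 10: window 'dc' -> no
  Pos 11: window 'cc' -> no
  Pos 12: window 'c' -> no
Total matches: 0

0


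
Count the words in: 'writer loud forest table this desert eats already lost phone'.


Counting words by splitting on spaces:
  Word 1: 'writer'
  Word 2: 'loud'
  Word 3: 'forest'
  Word 4: 'table'
  Word 5: 'this'
  Word 6: 'desert'
  Word 7: 'eats'
  Word 8: 'already'
  Word 9: 'lost'
  Word 10: 'phone'
Total words: 10

10


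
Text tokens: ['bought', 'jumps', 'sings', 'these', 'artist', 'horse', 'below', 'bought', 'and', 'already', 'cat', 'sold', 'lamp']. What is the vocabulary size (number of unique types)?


Listing all tokens and tracking unique types:
  Token 1: 'bought' -> NEW (unique so far: 1)
  Token 2: 'jumps' -> NEW (unique so far: 2)
  Token 3: 'sings' -> NEW (unique so far: 3)
  Token 4: 'these' -> NEW (unique so far: 4)
  Token 5: 'artist' -> NEW (unique so far: 5)
  Token 6: 'horse' -> NEW (unique so far: 6)
  Token 7: 'below' -> NEW (unique so far: 7)
  Token 8: 'bought' -> duplicate (unique so far: 7)
  Token 9: 'and' -> NEW (unique so far: 8)
  Token 10: 'already' -> NEW (unique so far: 9)
  Token 11: 'cat' -> NEW (unique so far: 10)
  Token 12: 'sold' -> NEW (unique so far: 11)
  Token 13: 'lamp' -> NEW (unique so far: 12)
Unique types: ('already', 'and', 'artist', 'below', 'bought', 'cat', 'horse', 'jumps', 'lamp', 'sings', 'sold', 'these')
Vocabulary size: 12

12


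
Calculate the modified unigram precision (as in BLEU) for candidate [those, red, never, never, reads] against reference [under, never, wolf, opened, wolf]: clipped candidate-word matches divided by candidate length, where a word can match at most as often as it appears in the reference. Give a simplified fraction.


Reference word counts: {'never': 1, 'opened': 1, 'under': 1, 'wolf': 2}
Checking each candidate word (with clipping):
  'those' -> not in reference -> no match (matches: 0)
  'red' -> not in reference -> no match (matches: 0)
  'never' -> in reference (ref count 1, used 1/1) -> match (matches: 1)
  'never' -> ref count 1 already used up (1/1) -> clipped, no match (matches: 1)
  'reads' -> not in reference -> no match (matches: 1)
Clipped matches: 1, Candidate length: 5
Precision = 1/5

1/5


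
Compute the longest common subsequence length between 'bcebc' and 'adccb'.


DP table for LCS of 'bcebc' and 'adccb':
       a  d  c  c  b
    0  0  0  0  0  0
  b 0  0  0  0  0  1
  c 0  0  0  1  1  1
  e 0  0  0  1  1  1
  b 0  0  0  1  1  2
  c 0  0  0  1  2  2
LCS: 'cb'
LCS length = 2

2


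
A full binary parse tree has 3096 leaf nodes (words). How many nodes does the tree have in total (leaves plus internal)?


Leaf nodes (terminals): 3096
Internal nodes = n - 1 = 3096 - 1 = 3095
Total = leaves + internal = 3096 + 3095 = 6191

6191


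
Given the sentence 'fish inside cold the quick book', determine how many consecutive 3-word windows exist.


Word trigrams from [6] words:
  Trigram 1: (fish inside cold)
  Trigram 2: (inside cold the)
  Trigram 3: (cold the quick)
  Trigram 4: (the quick book)
Total word trigrams: 6 - 2 = 4

4


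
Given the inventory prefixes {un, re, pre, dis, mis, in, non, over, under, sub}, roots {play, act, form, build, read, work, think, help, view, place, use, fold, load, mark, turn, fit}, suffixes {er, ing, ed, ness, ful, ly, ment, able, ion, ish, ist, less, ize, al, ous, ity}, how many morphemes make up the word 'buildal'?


Segmenting 'buildal' against the inventory:
  'build' -> root (morpheme 1)
  'al' -> suffix (morpheme 2)
Total morphemes: 2

2


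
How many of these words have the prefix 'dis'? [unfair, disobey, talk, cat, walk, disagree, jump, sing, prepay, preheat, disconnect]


Checking each word for prefix 'dis':
  'unfair' -> no (count: 0)
  'disobey' -> YES, starts with 'dis' (count: 1)
  'talk' -> no (count: 1)
  'cat' -> no (count: 1)
  'walk' -> no (count: 1)
  'disagree' -> YES, starts with 'dis' (count: 2)
  'jump' -> no (count: 2)
  'sing' -> no (count: 2)
  'prepay' -> no (count: 2)
  'preheat' -> no (count: 2)
  'disconnect' -> YES, starts with 'dis' (count: 3)
Total with prefix 'dis': 3

3


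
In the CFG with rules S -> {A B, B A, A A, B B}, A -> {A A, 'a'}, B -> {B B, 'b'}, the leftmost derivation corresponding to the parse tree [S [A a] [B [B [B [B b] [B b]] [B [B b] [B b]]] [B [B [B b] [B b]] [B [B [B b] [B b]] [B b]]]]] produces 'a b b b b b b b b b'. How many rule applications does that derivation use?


Every bracketed nonterminal node [X ...] in the tree is produced by exactly one rule application.
Reading the tree off as a leftmost derivation:
  Step 1: S  =>  A B   (applied S -> A B)
  Step 2: A B  =>  a B   (applied A -> a)
  Step 3: a B  =>  a B B   (applied B -> B B)
  Step 4: a B B  =>  a B B B   (applied B -> B B)
  Step 5: a B B B  =>  a B B B B   (applied B -> B B)
  Step 6: a B B B B  =>  a b B B B   (applied B -> b)
  Step 7: a b B B B  =>  a b b B B   (applied B -> b)
  Step 8: a b b B B  =>  a b b B B B   (applied B -> B B)
  Step 9: a b b B B B  =>  a b b b B B   (applied B -> b)
  Step 10: a b b b B B  =>  a b b b b B   (applied B -> b)
  Step 11: a b b b b B  =>  a b b b b B B   (applied B -> B B)
  Step 12: a b b b b B B  =>  a b b b b B B B   (applied B -> B B)
  Step 13: a b b b b B B B  =>  a b b b b b B B   (applied B -> b)
  Step 14: a b b b b b B B  =>  a b b b b b b B   (applied B -> b)
  Step 15: a b b b b b b B  =>  a b b b b b b B B   (applied B -> B B)
  Step 16: a b b b b b b B B  =>  a b b b b b b B B B   (applied B -> B B)
  Step 17: a b b b b b b B B B  =>  a b b b b b b b B B   (applied B -> b)
  Step 18: a b b b b b b b B B  =>  a b b b b b b b b B   (applied B -> b)
  Step 19: a b b b b b b b b B  =>  a b b b b b b b b b   (applied B -> b)
Final yield: a b b b b b b b b b
Total rewrite steps: 19

19


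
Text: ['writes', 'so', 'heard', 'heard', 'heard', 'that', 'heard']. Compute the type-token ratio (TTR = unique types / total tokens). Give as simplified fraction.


Tokens: 7
Unique types: ('heard', 'so', 'that', 'writes') = 4
TTR = 4/7
Already in lowest terms.

4/7


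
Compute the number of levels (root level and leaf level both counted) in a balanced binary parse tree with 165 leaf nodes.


In a balanced binary tree with n leaves the deepest leaf is ceil(log2(n)) edges below the root,
so counting node levels inclusive of root and leaves gives ceil(log2(n)) + 1 levels.
log2(165) = 7.3663
ceil(7.3663) = 8
levels = 8 + 1 = 9

9


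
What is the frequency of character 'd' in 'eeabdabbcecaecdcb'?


Scanning 'eeabdabbcecaecdcb' for 'd':
  Position 4: 'd' -> MATCH (count: 1)
  Position 14: 'd' -> MATCH (count: 2)
Total occurrences of 'd': 2

2


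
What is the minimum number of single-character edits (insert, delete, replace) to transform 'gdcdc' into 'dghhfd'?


Building DP table for s1='gdcdc' (len 5) and s2='dghhfd' (len 6):
       d  g  h  h  f  d
    0  1  2  3  4  5  6
  g 1  1  1  2  3  4  5
  d 2  1  2  2  3  4  4
  c 3  2  2  3  3  4  5
  d 4  3  3  3  4  4  4
  c 5  4  4  4  4  5  5
Edit distance = dp[5][6] = 5

5


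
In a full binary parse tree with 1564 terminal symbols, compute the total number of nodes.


Leaf nodes (terminals): 1564
Internal nodes = n - 1 = 1564 - 1 = 1563
Total = leaves + internal = 1564 + 1563 = 3127

3127


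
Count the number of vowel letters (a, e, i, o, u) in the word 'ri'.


Scanning each character of 'ri':
  Position 1: 'r' -> consonant (running count: 0)
  Position 2: 'i' -> vowel (running count: 1)
Total vowels: 1

1


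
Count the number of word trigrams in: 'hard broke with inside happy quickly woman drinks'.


Word trigrams from [8] words:
  Trigram 1: (hard broke with)
  Trigram 2: (broke with inside)
  Trigram 3: (with inside happy)
  Trigram 4: (inside happy quickly)
  Trigram 5: (happy quickly woman)
  Trigram 6: (quickly woman drinks)
Total word trigrams: 8 - 2 = 6

6


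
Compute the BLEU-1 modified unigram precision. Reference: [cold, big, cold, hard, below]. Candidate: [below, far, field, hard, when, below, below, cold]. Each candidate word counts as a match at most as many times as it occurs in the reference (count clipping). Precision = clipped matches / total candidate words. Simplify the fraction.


Reference word counts: {'below': 1, 'big': 1, 'cold': 2, 'hard': 1}
Checking each candidate word (with clipping):
  'below' -> in reference (ref count 1, used 1/1) -> match (matches: 1)
  'far' -> not in reference -> no match (matches: 1)
  'field' -> not in reference -> no match (matches: 1)
  'hard' -> in reference (ref count 1, used 1/1) -> match (matches: 2)
  'when' -> not in reference -> no match (matches: 2)
  'below' -> ref count 1 already used up (1/1) -> clipped, no match (matches: 2)
  'below' -> ref count 1 already used up (1/1) -> clipped, no match (matches: 2)
  'cold' -> in reference (ref count 2, used 1/2) -> match (matches: 3)
Clipped matches: 3, Candidate length: 8
Precision = 3/8

3/8


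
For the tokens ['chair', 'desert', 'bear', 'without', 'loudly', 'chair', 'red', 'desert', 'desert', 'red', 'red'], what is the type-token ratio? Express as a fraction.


Tokens: 11
Unique types: ('bear', 'chair', 'desert', 'loudly', 'red', 'without') = 6
TTR = 6/11
Already in lowest terms.

6/11


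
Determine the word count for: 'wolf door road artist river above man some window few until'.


Counting words by splitting on spaces:
  Word 1: 'wolf'
  Word 2: 'door'
  Word 3: 'road'
  Word 4: 'artist'
  Word 5: 'river'
  Word 6: 'above'
  Word 7: 'man'
  Word 8: 'some'
  Word 9: 'window'
  Word 10: 'few'
  Word 11: 'until'
Total words: 11

11


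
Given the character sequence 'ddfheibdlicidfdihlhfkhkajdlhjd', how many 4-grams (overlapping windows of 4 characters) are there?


String 'ddfheibdlicidfdihlhfkhkajdlhjd' has length L = 30.
Number of overlapping n-grams = L - n + 1
Substituting: 30 - 4 + 1 = 27

27


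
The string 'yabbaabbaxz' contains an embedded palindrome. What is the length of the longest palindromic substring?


Scanning 'yabbaabbaxz' for palindromic substrings.
Substring at positions 1-8: 'abbaabba'.
Check: reverse('abbaabba') = 'abbaabba' -> palindrome confirmed.
Neighbouring characters ('y' / 'x') break symmetry, so it cannot extend further.
No longer palindromic substring exists; longest length = 8

8


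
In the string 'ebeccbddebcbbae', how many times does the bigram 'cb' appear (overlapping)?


Scanning 'ebeccbddebcbbae' for bigram 'cb':
  Position 0: 'eb' -> no
  Position 1: 'be' -> no
  Position 2: 'ec' -> no
  Position 3: 'cc' -> no
  Position 4: 'cb' -> MATCH
  Position 5: 'bd' -> no
  Position 6: 'dd' -> no
  Position 7: 'de' -> no
  Position 8: 'eb' -> no
  Position 9: 'bc' -> no
  Position 10: 'cb' -> MATCH
  Position 11: 'bb' -> no
  Position 12: 'ba' -> no
  Position 13: 'ae' -> no
Total matches: 2

2


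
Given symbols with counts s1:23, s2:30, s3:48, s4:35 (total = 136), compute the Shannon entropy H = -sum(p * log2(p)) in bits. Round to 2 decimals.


Computing entropy H = -sum(p_i * log2(p_i)):
  s1: p = 23/136 = 0.1691, -p*log2(p) = 0.4336
  s2: p = 30/136 = 0.2206, -p*log2(p) = 0.4810
  s3: p = 48/136 = 0.3529, -p*log2(p) = 0.5303
  s4: p = 35/136 = 0.2574, -p*log2(p) = 0.5039
H = sum of terms = 1.9488
Rounded to 2 decimals: 1.95

1.95


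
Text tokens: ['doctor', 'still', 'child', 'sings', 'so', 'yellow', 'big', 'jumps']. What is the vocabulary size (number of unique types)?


Listing all tokens and tracking unique types:
  Token 1: 'doctor' -> NEW (unique so far: 1)
  Token 2: 'still' -> NEW (unique so far: 2)
  Token 3: 'child' -> NEW (unique so far: 3)
  Token 4: 'sings' -> NEW (unique so far: 4)
  Token 5: 'so' -> NEW (unique so far: 5)
  Token 6: 'yellow' -> NEW (unique so far: 6)
  Token 7: 'big' -> NEW (unique so far: 7)
  Token 8: 'jumps' -> NEW (unique so far: 8)
Unique types: ('big', 'child', 'doctor', 'jumps', 'sings', 'so', 'still', 'yellow')
Vocabulary size: 8

8


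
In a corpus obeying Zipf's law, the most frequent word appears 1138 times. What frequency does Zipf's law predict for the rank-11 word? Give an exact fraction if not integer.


Zipf's law: freq(rank) = f1 / rank
f1 = 1138, rank = 11
freq = 1138 / 11
GCD(1138, 11) = 1
Simplified: 1138/11

1138/11


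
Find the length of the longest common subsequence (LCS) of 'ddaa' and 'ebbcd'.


DP table for LCS of 'ddaa' and 'ebbcd':
       e  b  b  c  d
    0  0  0  0  0  0
  d 0  0  0  0  0  1
  d 0  0  0  0  0  1
  a 0  0  0  0  0  1
  a 0  0  0  0  0  1
LCS: 'd'
LCS length = 1

1


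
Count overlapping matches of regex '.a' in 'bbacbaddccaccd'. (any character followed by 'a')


Pattern: .a means any character followed by 'a'.
Scanning 'bbacbaddccaccd' position-by-position:
  Pos 0: window 'bb' -> no
  Pos 1: window 'ba' -> MATCH
  Pos 2: window 'ac' -> no
  Pos 3: window 'cb' -> no
  Pos 4: window 'ba' -> MATCH
  Pos 5: window 'ad' -> no
  Pos 6: window 'dd' -> no
  Pos 7: window 'dc' -> no
  Pos 8: window 'cc' -> no
  Pos 9: window 'ca' -> MATCH
  Pos 10: window 'ac' -> no
  Pos 11: window 'cc' -> no
  Pos 12: window 'cd' -> no
  Pos 13: window 'd' -> no
Total matches: 3

3


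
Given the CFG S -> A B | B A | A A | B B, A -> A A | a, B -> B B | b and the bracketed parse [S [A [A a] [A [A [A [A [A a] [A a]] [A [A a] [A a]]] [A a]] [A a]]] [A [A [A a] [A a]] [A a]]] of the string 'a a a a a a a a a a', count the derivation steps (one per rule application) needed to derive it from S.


Every bracketed nonterminal node [X ...] in the tree is produced by exactly one rule application.
Reading the tree off as a leftmost derivation:
  Step 1: S  =>  A A   (applied S -> A A)
  Step 2: A A  =>  A A A   (applied A -> A A)
  Step 3: A A A  =>  a A A   (applied A -> a)
  Step 4: a A A  =>  a A A A   (applied A -> A A)
  Step 5: a A A A  =>  a A A A A   (applied A -> A A)
  Step 6: a A A A A  =>  a A A A A A   (applied A -> A A)
  Step 7: a A A A A A  =>  a A A A A A A   (applied A -> A A)
  Step 8: a A A A A A A  =>  a a A A A A A   (applied A -> a)
  Step 9: a a A A A A A  =>  a a a A A A A   (applied A -> a)
  Step 10: a a a A A A A  =>  a a a A A A A A   (applied A -> A A)
  Step 11: a a a A A A A A  =>  a a a a A A A A   (applied A -> a)
  Step 12: a a a a A A A A  =>  a a a a a A A A   (applied A -> a)
  Step 13: a a a a a A A A  =>  a a a a a a A A   (applied A -> a)
  Step 14: a a a a a a A A  =>  a a a a a a a A   (applied A -> a)
  Step 15: a a a a a a a A  =>  a a a a a a a A A   (applied A -> A A)
  Step 16: a a a a a a a A A  =>  a a a a a a a A A A   (applied A -> A A)
  Step 17: a a a a a a a A A A  =>  a a a a a a a a A A   (applied A -> a)
  Step 18: a a a a a a a a A A  =>  a a a a a a a a a A   (applied A -> a)
  Step 19: a a a a a a a a a A  =>  a a a a a a a a a a   (applied A -> a)
Final yield: a a a a a a a a a a
Total rewrite steps: 19

19


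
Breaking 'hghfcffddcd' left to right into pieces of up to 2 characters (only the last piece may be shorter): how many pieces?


'hghfcffddcd' has 11 characters.
Chunking with max size 2:
  Chunk 1: 'hg' (positions 0-1)
  Chunk 2: 'hf' (positions 2-3)
  Chunk 3: 'cf' (positions 4-5)
  Chunk 4: 'fd' (positions 6-7)
  Chunk 5: 'dc' (positions 8-9)
  Chunk 6: 'd' (positions 10-10)
Total chunks: ceil(11 / 2) = 6

6


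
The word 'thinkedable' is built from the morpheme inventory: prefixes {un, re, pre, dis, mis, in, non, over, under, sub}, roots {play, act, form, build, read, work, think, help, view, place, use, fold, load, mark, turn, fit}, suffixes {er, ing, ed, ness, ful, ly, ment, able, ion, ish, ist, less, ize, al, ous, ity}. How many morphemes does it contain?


Segmenting 'thinkedable' against the inventory:
  'think' -> root (morpheme 1)
  'ed' -> suffix (morpheme 2)
  'able' -> suffix (morpheme 3)
Total morphemes: 3

3


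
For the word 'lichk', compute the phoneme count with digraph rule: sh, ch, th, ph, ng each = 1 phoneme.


Parsing 'lichk' greedily, digraphs first:
  'l' -> consonant phoneme (phonemes so far: 1)
  'i' -> vowel phoneme (phonemes so far: 2)
  'ch' -> digraph (1 consonant phoneme) (phonemes so far: 3)
  'k' -> consonant phoneme (phonemes so far: 4)
Total phonemes: 4

4


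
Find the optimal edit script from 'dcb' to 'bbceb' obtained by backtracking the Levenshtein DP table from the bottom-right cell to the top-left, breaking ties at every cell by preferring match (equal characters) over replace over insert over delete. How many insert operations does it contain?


Edit distance = 3. Backtracking from cell (3, 5) with preference match > replace > insert > delete,
then listing the resulting alignment 'dcb' -> 'bbceb' left to right:
  Step 1: insert 'b' [insertion #1]
  Step 2: replace d->b
  Step 3: keep 'c'
  Step 4: insert 'e' [insertion #2]
  Step 5: keep 'b'
Total insertions: 2

2


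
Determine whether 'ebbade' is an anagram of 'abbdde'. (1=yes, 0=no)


Sort characters of 'ebbade': 'abbdee'
Sort characters of 'abbdde': 'abbdde'
Sorted forms differ -> they are NOT anagrams
Result: 0

0


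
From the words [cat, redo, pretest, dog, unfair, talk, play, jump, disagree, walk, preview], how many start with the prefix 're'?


Checking each word for prefix 're':
  'cat' -> no (count: 0)
  'redo' -> YES, starts with 're' (count: 1)
  'pretest' -> no (count: 1)
  'dog' -> no (count: 1)
  'unfair' -> no (count: 1)
  'talk' -> no (count: 1)
  'play' -> no (count: 1)
  'jump' -> no (count: 1)
  'disagree' -> no (count: 1)
  'walk' -> no (count: 1)
  'preview' -> no (count: 1)
Total with prefix 're': 1

1


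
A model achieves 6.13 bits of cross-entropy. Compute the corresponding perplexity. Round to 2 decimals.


Perplexity formula: PP = 2^H
H = 6.13
PP = 2^6.13
Decompose: 2^6.13 = 2^6 * 2^0.13
2^6 = 64, 2^0.13 ~ 1.0942937
PP ~ 64 * 1.0942937 = 70.0347968
Rounded to 2 decimals: 70.03

70.03


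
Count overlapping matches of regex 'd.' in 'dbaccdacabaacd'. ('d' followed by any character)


Pattern: d. means 'd' followed by any character.
Scanning 'dbaccdacabaacd' position-by-position:
  Pos 0: window 'db' -> MATCH
  Pos 1: window 'ba' -> no
  Pos 2: window 'ac' -> no
  Pos 3: window 'cc' -> no
  Pos 4: window 'cd' -> no
  Pos 5: window 'da' -> MATCH
  Pos 6: window 'ac' -> no
  Pos 7: window 'ca' -> no
  Pos 8: window 'ab' -> no
  Pos 9: window 'ba' -> no
  Pos 10: window 'aa' -> no
  Pos 11: window 'ac' -> no
  Pos 12: window 'cd' -> no
  Pos 13: window 'd' -> no
Total matches: 2

2


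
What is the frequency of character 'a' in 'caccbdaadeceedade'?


Scanning 'caccbdaadeceedade' for 'a':
  Position 1: 'a' -> MATCH (count: 1)
  Position 6: 'a' -> MATCH (count: 2)
  Position 7: 'a' -> MATCH (count: 3)
  Position 14: 'a' -> MATCH (count: 4)
Total occurrences of 'a': 4

4


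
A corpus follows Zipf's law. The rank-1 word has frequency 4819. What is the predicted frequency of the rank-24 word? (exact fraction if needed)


Zipf's law: freq(rank) = f1 / rank
f1 = 4819, rank = 24
freq = 4819 / 24
GCD(4819, 24) = 1
Simplified: 4819/24

4819/24


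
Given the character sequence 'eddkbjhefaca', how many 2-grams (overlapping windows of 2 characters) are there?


String 'eddkbjhefaca' has length L = 12.
Number of overlapping n-grams = L - n + 1
Substituting: 12 - 2 + 1 = 11

11


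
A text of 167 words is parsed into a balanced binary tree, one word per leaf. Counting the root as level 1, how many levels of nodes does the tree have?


In a balanced binary tree with n leaves the deepest leaf is ceil(log2(n)) edges below the root,
so counting node levels inclusive of root and leaves gives ceil(log2(n)) + 1 levels.
log2(167) = 7.3837
ceil(7.3837) = 8
levels = 8 + 1 = 9

9


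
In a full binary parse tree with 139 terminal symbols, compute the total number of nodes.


Leaf nodes (terminals): 139
Internal nodes = n - 1 = 139 - 1 = 138
Total = leaves + internal = 139 + 138 = 277

277


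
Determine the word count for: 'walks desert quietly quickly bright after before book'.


Counting words by splitting on spaces:
  Word 1: 'walks'
  Word 2: 'desert'
  Word 3: 'quietly'
  Word 4: 'quickly'
  Word 5: 'bright'
  Word 6: 'after'
  Word 7: 'before'
  Word 8: 'book'
Total words: 8

8


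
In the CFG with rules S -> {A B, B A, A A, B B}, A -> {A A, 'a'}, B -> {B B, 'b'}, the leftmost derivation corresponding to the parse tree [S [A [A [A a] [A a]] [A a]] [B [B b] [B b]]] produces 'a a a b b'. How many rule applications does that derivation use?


Every bracketed nonterminal node [X ...] in the tree is produced by exactly one rule application.
Reading the tree off as a leftmost derivation:
  Step 1: S  =>  A B   (applied S -> A B)
  Step 2: A B  =>  A A B   (applied A -> A A)
  Step 3: A A B  =>  A A A B   (applied A -> A A)
  Step 4: A A A B  =>  a A A B   (applied A -> a)
  Step 5: a A A B  =>  a a A B   (applied A -> a)
  Step 6: a a A B  =>  a a a B   (applied A -> a)
  Step 7: a a a B  =>  a a a B B   (applied B -> B B)
  Step 8: a a a B B  =>  a a a b B   (applied B -> b)
  Step 9: a a a b B  =>  a a a b b   (applied B -> b)
Final yield: a a a b b
Total rewrite steps: 9

9


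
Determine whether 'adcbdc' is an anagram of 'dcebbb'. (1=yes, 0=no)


Sort characters of 'adcbdc': 'abccdd'
Sort characters of 'dcebbb': 'bbbcde'
Sorted forms differ -> they are NOT anagrams
Result: 0

0


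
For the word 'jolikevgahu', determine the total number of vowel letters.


Scanning each character of 'jolikevgahu':
  Position 1: 'j' -> consonant (running count: 0)
  Position 2: 'o' -> vowel (running count: 1)
  Position 3: 'l' -> consonant (running count: 1)
  Position 4: 'i' -> vowel (running count: 2)
  Position 5: 'k' -> consonant (running count: 2)
  Position 6: 'e' -> vowel (running count: 3)
  Position 7: 'v' -> consonant (running count: 3)
  Position 8: 'g' -> consonant (running count: 3)
  Position 9: 'a' -> vowel (running count: 4)
  Position 10: 'h' -> consonant (running count: 4)
  Position 11: 'u' -> vowel (running count: 5)
Total vowels: 5

5


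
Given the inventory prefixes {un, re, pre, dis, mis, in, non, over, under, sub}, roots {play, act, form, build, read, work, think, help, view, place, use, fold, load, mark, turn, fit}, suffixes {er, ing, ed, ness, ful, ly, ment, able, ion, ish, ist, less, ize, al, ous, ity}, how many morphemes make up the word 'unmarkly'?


Segmenting 'unmarkly' against the inventory:
  'un' -> prefix (morpheme 1)
  'mark' -> root (morpheme 2)
  'ly' -> suffix (morpheme 3)
Total morphemes: 3

3


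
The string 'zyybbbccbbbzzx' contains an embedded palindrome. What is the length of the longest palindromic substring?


Scanning 'zyybbbccbbbzzx' for palindromic substrings.
Substring at positions 3-10: 'bbbccbbb'.
Check: reverse('bbbccbbb') = 'bbbccbbb' -> palindrome confirmed.
Neighbouring characters ('y' / 'z') break symmetry, so it cannot extend further.
No longer palindromic substring exists; longest length = 8

8


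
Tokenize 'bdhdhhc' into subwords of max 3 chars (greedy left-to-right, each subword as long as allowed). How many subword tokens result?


'bdhdhhc' has 7 characters.
Chunking with max size 3:
  Chunk 1: 'bdh' (positions 0-2)
  Chunk 2: 'dhh' (positions 3-5)
  Chunk 3: 'c' (positions 6-6)
Total chunks: ceil(7 / 3) = 3

3


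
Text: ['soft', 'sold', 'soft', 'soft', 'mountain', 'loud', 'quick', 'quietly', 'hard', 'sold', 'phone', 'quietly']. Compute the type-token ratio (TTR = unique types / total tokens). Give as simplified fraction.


Tokens: 12
Unique types: ('hard', 'loud', 'mountain', 'phone', 'quick', 'quietly', 'soft', 'sold') = 8
TTR = 8/12
Simplify: divide both by 4 -> 2/3
TTR = 2/3

2/3


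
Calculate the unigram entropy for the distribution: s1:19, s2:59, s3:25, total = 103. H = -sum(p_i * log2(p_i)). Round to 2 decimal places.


Computing entropy H = -sum(p_i * log2(p_i)):
  s1: p = 19/103 = 0.1845, -p*log2(p) = 0.4498
  s2: p = 59/103 = 0.5728, -p*log2(p) = 0.4605
  s3: p = 25/103 = 0.2427, -p*log2(p) = 0.4958
H = sum of terms = 1.4061
Rounded to 2 decimals: 1.41

1.41
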